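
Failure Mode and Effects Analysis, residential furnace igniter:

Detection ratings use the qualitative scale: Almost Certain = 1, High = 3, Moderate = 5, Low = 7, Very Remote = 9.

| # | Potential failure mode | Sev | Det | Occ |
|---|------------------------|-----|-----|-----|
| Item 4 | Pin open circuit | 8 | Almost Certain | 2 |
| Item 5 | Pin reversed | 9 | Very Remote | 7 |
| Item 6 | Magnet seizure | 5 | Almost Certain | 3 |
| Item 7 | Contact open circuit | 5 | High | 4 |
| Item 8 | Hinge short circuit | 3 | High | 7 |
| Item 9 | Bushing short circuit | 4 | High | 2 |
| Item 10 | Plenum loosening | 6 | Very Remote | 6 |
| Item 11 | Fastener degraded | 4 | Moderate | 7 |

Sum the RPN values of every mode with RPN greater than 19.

1178

RPN = Severity × Occurrence × Detection:
  Item 4: 8 × 2 × 1 = 16
  Item 5: 9 × 7 × 9 = 567
  Item 6: 5 × 3 × 1 = 15
  Item 7: 5 × 4 × 3 = 60
  Item 8: 3 × 7 × 3 = 63
  Item 9: 4 × 2 × 3 = 24
  Item 10: 6 × 6 × 9 = 324
  Item 11: 4 × 7 × 5 = 140
RPN > 19: Item 5 (567), Item 7 (60), Item 8 (63), Item 9 (24), Item 10 (324), Item 11 (140).
Sum: 567 + 60 + 63 + 24 + 324 + 140 = 1178.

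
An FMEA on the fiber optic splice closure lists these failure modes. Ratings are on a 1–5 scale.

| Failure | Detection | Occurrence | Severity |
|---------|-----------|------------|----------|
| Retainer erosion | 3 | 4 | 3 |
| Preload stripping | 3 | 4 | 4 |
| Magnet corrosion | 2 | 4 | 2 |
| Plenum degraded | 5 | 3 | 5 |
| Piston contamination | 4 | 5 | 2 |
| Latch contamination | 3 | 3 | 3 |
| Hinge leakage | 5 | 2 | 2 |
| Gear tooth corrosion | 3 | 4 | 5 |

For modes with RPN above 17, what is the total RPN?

306

RPN = Severity × Occurrence × Detection:
  Retainer erosion: 3 × 4 × 3 = 36
  Preload stripping: 4 × 4 × 3 = 48
  Magnet corrosion: 2 × 4 × 2 = 16
  Plenum degraded: 5 × 3 × 5 = 75
  Piston contamination: 2 × 5 × 4 = 40
  Latch contamination: 3 × 3 × 3 = 27
  Hinge leakage: 2 × 2 × 5 = 20
  Gear tooth corrosion: 5 × 4 × 3 = 60
RPN > 17: Retainer erosion (36), Preload stripping (48), Plenum degraded (75), Piston contamination (40), Latch contamination (27), Hinge leakage (20), Gear tooth corrosion (60).
Sum: 36 + 48 + 75 + 40 + 27 + 20 + 60 = 306.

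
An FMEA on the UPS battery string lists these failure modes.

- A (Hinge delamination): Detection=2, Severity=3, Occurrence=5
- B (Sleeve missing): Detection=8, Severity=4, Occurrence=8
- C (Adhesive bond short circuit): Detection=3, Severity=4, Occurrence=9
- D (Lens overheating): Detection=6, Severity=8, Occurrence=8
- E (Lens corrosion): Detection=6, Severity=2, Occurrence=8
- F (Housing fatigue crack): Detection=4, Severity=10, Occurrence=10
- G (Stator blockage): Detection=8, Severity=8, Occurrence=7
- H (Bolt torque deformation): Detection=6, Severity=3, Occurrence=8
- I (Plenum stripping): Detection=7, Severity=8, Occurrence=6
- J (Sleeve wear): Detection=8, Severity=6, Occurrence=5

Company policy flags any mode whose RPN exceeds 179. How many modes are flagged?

RPN = Severity × Occurrence × Detection:
  A: 3 × 5 × 2 = 30
  B: 4 × 8 × 8 = 256
  C: 4 × 9 × 3 = 108
  D: 8 × 8 × 6 = 384
  E: 2 × 8 × 6 = 96
  F: 10 × 10 × 4 = 400
  G: 8 × 7 × 8 = 448
  H: 3 × 8 × 6 = 144
  I: 8 × 6 × 7 = 336
  J: 6 × 5 × 8 = 240
Modes with RPN > 179: B (256), D (384), F (400), G (448), I (336), J (240) → 6.

6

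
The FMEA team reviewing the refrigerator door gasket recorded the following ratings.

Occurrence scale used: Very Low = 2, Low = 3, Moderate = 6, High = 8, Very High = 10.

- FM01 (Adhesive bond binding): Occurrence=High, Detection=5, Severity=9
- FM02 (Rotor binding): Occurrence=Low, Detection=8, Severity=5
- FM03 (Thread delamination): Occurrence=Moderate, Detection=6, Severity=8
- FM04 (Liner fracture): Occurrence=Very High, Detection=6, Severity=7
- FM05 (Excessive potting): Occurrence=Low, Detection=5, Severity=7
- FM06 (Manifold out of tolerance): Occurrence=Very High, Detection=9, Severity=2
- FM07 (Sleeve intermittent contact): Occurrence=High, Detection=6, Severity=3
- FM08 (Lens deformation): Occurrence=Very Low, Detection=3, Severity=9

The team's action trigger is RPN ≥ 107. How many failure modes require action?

6

RPN = Severity × Occurrence × Detection:
  FM01: 9 × 8 × 5 = 360
  FM02: 5 × 3 × 8 = 120
  FM03: 8 × 6 × 6 = 288
  FM04: 7 × 10 × 6 = 420
  FM05: 7 × 3 × 5 = 105
  FM06: 2 × 10 × 9 = 180
  FM07: 3 × 8 × 6 = 144
  FM08: 9 × 2 × 3 = 54
Modes with RPN ≥ 107: FM01 (360), FM02 (120), FM03 (288), FM04 (420), FM06 (180), FM07 (144) → 6.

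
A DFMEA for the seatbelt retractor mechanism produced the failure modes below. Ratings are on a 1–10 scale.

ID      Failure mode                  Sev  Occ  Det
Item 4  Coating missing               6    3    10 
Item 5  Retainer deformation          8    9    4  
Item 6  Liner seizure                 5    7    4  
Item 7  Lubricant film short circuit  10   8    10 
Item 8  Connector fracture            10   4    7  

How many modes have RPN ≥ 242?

3

RPN = Severity × Occurrence × Detection:
  Item 4: 6 × 3 × 10 = 180
  Item 5: 8 × 9 × 4 = 288
  Item 6: 5 × 7 × 4 = 140
  Item 7: 10 × 8 × 10 = 800
  Item 8: 10 × 4 × 7 = 280
Modes with RPN ≥ 242: Item 5 (288), Item 7 (800), Item 8 (280) → 3.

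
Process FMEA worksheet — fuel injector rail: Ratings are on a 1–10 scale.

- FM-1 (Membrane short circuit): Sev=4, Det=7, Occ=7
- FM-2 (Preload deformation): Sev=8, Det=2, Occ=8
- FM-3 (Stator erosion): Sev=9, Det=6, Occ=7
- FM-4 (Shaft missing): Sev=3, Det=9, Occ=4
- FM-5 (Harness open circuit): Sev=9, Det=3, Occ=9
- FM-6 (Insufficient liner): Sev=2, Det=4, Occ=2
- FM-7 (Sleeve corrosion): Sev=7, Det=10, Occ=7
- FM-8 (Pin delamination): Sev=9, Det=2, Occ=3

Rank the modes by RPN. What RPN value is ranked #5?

RPN = Severity × Occurrence × Detection:
  FM-1: 4 × 7 × 7 = 196
  FM-2: 8 × 8 × 2 = 128
  FM-3: 9 × 7 × 6 = 378
  FM-4: 3 × 4 × 9 = 108
  FM-5: 9 × 9 × 3 = 243
  FM-6: 2 × 2 × 4 = 16
  FM-7: 7 × 7 × 10 = 490
  FM-8: 9 × 3 × 2 = 54
Sorted descending: 490, 378, 243, 196, 128, 108, 54, 16.
The fifth-highest RPN is 128 (FM-2).

128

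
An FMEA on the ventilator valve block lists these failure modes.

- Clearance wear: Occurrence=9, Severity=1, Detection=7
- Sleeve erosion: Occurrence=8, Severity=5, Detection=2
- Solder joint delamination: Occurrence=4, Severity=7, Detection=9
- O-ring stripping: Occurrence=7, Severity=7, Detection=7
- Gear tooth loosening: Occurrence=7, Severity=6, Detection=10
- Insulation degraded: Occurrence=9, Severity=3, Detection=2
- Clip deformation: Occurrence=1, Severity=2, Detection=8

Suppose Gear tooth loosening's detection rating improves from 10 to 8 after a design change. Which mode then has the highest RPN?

O-ring stripping

RPN = Severity × Occurrence × Detection:
  Clearance wear: 1 × 9 × 7 = 63
  Sleeve erosion: 5 × 8 × 2 = 80
  Solder joint delamination: 7 × 4 × 9 = 252
  O-ring stripping: 7 × 7 × 7 = 343
  Gear tooth loosening: 6 × 7 × 10 = 420
  Insulation degraded: 3 × 9 × 2 = 54
  Clip deformation: 2 × 1 × 8 = 16
After action: Gear tooth loosening → 6 × 7 × 8 = 336.
Revised RPNs: O-ring stripping=343, Gear tooth loosening=336, Solder joint delamination=252, Sleeve erosion=80, Clearance wear=63, Insulation degraded=54, Clip deformation=16.
Highest is now O-ring stripping (343).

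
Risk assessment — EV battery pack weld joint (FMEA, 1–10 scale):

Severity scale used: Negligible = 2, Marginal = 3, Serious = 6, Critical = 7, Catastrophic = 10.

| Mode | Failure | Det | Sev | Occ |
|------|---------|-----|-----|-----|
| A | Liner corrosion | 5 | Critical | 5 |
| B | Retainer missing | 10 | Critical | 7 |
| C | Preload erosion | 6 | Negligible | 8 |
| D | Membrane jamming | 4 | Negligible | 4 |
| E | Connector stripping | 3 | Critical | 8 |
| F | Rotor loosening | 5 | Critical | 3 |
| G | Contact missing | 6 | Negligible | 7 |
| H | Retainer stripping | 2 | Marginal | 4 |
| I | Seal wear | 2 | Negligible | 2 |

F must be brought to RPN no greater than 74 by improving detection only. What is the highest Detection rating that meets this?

3

F: S=7, O=3, D=5 → current RPN = 105.
Fixed product = 21. Need 21 × D ≤ 74, so D ≤ 74/21 = 3.52.
Maximum integer Detection rating = 3 (gives RPN 63; D=4 would give 84 > 74).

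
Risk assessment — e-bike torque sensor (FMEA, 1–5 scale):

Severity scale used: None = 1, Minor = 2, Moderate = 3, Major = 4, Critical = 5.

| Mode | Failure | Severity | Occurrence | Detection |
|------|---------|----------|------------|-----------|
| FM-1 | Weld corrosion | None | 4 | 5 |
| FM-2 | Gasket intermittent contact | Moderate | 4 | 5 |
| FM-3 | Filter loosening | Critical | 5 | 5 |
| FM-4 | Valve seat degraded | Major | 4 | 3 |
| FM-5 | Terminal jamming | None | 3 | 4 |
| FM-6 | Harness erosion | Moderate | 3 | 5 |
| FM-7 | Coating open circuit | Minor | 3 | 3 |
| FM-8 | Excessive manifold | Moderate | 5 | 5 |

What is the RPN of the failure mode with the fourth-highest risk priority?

RPN = Severity × Occurrence × Detection:
  FM-1: 1 × 4 × 5 = 20
  FM-2: 3 × 4 × 5 = 60
  FM-3: 5 × 5 × 5 = 125
  FM-4: 4 × 4 × 3 = 48
  FM-5: 1 × 3 × 4 = 12
  FM-6: 3 × 3 × 5 = 45
  FM-7: 2 × 3 × 3 = 18
  FM-8: 3 × 5 × 5 = 75
Sorted descending: 125, 75, 60, 48, 45, 20, 18, 12.
The fourth-highest RPN is 48 (FM-4).

48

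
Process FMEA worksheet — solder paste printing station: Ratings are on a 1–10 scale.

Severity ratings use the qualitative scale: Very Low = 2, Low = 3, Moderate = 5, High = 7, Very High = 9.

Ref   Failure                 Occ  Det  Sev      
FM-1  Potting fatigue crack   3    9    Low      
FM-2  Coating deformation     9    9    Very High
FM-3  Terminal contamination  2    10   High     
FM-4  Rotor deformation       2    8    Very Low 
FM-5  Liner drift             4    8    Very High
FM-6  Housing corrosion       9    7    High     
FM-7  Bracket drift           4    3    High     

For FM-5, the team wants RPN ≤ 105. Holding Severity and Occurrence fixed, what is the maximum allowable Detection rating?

FM-5: S=9, O=4, D=8 → current RPN = 288.
Fixed product = 36. Need 36 × D ≤ 105, so D ≤ 105/36 = 2.92.
Maximum integer Detection rating = 2 (gives RPN 72; D=3 would give 108 > 105).

2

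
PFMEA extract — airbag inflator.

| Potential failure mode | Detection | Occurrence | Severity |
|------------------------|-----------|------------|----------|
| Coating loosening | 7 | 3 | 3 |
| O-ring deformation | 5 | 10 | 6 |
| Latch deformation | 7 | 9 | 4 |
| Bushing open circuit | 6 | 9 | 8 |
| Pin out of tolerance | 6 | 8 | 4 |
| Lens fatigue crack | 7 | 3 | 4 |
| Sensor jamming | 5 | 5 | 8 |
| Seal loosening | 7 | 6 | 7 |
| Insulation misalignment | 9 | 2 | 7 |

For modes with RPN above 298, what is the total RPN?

RPN = Severity × Occurrence × Detection:
  Coating loosening: 3 × 3 × 7 = 63
  O-ring deformation: 6 × 10 × 5 = 300
  Latch deformation: 4 × 9 × 7 = 252
  Bushing open circuit: 8 × 9 × 6 = 432
  Pin out of tolerance: 4 × 8 × 6 = 192
  Lens fatigue crack: 4 × 3 × 7 = 84
  Sensor jamming: 8 × 5 × 5 = 200
  Seal loosening: 7 × 6 × 7 = 294
  Insulation misalignment: 7 × 2 × 9 = 126
RPN > 298: O-ring deformation (300), Bushing open circuit (432).
Sum: 300 + 432 = 732.

732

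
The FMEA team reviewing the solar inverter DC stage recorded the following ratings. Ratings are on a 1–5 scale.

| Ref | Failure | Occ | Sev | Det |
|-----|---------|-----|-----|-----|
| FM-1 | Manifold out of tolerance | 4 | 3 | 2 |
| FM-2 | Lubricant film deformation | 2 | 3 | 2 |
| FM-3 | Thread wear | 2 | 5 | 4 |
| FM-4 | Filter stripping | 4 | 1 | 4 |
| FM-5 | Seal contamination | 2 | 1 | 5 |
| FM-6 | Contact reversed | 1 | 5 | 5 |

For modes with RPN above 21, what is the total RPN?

RPN = Severity × Occurrence × Detection:
  FM-1: 3 × 4 × 2 = 24
  FM-2: 3 × 2 × 2 = 12
  FM-3: 5 × 2 × 4 = 40
  FM-4: 1 × 4 × 4 = 16
  FM-5: 1 × 2 × 5 = 10
  FM-6: 5 × 1 × 5 = 25
RPN > 21: FM-1 (24), FM-3 (40), FM-6 (25).
Sum: 24 + 40 + 25 = 89.

89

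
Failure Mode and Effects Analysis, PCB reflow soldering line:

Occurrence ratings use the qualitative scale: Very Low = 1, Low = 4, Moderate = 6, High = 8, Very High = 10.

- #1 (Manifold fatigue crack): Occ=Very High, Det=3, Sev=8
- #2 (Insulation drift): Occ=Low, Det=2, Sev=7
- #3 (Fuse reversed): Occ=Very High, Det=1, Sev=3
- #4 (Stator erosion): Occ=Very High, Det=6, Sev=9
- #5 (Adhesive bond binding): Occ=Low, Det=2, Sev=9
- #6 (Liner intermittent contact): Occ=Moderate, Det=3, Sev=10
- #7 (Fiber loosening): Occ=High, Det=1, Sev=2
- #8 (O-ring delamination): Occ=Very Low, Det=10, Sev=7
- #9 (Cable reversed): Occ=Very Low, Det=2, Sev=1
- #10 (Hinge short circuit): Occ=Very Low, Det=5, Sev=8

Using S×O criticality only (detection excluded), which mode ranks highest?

#4

Criticality = Severity × Occurrence:
  #1: 8 × 10 = 80
  #2: 7 × 4 = 28
  #3: 3 × 10 = 30
  #4: 9 × 10 = 90
  #5: 9 × 4 = 36
  #6: 10 × 6 = 60
  #7: 2 × 8 = 16
  #8: 7 × 1 = 7
  #9: 1 × 1 = 1
  #10: 8 × 1 = 8
Highest criticality is 90 → #4.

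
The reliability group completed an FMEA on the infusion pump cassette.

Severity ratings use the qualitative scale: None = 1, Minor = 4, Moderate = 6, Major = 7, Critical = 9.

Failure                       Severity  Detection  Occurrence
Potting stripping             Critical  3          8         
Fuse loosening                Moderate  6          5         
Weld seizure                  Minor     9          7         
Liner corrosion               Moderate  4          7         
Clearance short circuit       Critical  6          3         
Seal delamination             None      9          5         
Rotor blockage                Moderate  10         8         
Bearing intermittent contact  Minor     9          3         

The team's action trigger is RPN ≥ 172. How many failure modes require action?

RPN = Severity × Occurrence × Detection:
  Potting stripping: 9 × 8 × 3 = 216
  Fuse loosening: 6 × 5 × 6 = 180
  Weld seizure: 4 × 7 × 9 = 252
  Liner corrosion: 6 × 7 × 4 = 168
  Clearance short circuit: 9 × 3 × 6 = 162
  Seal delamination: 1 × 5 × 9 = 45
  Rotor blockage: 6 × 8 × 10 = 480
  Bearing intermittent contact: 4 × 3 × 9 = 108
Modes with RPN ≥ 172: Potting stripping (216), Fuse loosening (180), Weld seizure (252), Rotor blockage (480) → 4.

4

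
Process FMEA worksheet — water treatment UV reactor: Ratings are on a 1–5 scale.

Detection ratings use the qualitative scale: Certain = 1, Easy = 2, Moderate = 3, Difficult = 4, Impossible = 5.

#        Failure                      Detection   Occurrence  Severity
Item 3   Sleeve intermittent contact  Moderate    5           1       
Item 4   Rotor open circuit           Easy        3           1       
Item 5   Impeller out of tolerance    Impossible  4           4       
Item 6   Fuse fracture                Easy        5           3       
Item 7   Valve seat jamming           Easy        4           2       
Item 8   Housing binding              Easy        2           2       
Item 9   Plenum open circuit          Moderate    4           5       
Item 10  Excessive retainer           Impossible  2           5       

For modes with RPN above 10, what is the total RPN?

251

RPN = Severity × Occurrence × Detection:
  Item 3: 1 × 5 × 3 = 15
  Item 4: 1 × 3 × 2 = 6
  Item 5: 4 × 4 × 5 = 80
  Item 6: 3 × 5 × 2 = 30
  Item 7: 2 × 4 × 2 = 16
  Item 8: 2 × 2 × 2 = 8
  Item 9: 5 × 4 × 3 = 60
  Item 10: 5 × 2 × 5 = 50
RPN > 10: Item 3 (15), Item 5 (80), Item 6 (30), Item 7 (16), Item 9 (60), Item 10 (50).
Sum: 15 + 80 + 30 + 16 + 60 + 50 = 251.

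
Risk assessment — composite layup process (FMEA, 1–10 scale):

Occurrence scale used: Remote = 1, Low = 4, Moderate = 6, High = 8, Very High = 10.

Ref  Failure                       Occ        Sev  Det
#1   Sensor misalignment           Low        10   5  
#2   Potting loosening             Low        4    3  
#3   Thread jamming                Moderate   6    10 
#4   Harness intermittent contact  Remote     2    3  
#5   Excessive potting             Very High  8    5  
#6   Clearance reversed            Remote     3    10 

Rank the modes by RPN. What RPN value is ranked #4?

48

RPN = Severity × Occurrence × Detection:
  #1: 10 × 4 × 5 = 200
  #2: 4 × 4 × 3 = 48
  #3: 6 × 6 × 10 = 360
  #4: 2 × 1 × 3 = 6
  #5: 8 × 10 × 5 = 400
  #6: 3 × 1 × 10 = 30
Sorted descending: 400, 360, 200, 48, 30, 6.
The fourth-highest RPN is 48 (#2).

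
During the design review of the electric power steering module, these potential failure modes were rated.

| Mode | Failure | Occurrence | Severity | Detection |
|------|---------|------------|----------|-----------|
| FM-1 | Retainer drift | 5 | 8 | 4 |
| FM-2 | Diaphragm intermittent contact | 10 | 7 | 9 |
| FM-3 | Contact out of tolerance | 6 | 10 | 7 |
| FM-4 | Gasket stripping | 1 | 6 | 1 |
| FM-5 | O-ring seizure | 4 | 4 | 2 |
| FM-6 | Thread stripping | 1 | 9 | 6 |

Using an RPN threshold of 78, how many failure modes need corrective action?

RPN = Severity × Occurrence × Detection:
  FM-1: 8 × 5 × 4 = 160
  FM-2: 7 × 10 × 9 = 630
  FM-3: 10 × 6 × 7 = 420
  FM-4: 6 × 1 × 1 = 6
  FM-5: 4 × 4 × 2 = 32
  FM-6: 9 × 1 × 6 = 54
Modes with RPN ≥ 78: FM-1 (160), FM-2 (630), FM-3 (420) → 3.

3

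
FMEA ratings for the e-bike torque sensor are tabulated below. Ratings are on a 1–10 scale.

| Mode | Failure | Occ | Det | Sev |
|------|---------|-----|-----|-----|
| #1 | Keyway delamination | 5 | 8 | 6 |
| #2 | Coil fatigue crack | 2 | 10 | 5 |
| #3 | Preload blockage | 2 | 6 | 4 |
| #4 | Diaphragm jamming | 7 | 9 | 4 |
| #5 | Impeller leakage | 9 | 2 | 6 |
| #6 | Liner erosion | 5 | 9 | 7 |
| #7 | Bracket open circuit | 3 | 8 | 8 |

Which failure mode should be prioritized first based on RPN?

#6

RPN = Severity × Occurrence × Detection:
  #1: 6 × 5 × 8 = 240
  #2: 5 × 2 × 10 = 100
  #3: 4 × 2 × 6 = 48
  #4: 4 × 7 × 9 = 252
  #5: 6 × 9 × 2 = 108
  #6: 7 × 5 × 9 = 315
  #7: 8 × 3 × 8 = 192
Highest RPN is 315 → #6.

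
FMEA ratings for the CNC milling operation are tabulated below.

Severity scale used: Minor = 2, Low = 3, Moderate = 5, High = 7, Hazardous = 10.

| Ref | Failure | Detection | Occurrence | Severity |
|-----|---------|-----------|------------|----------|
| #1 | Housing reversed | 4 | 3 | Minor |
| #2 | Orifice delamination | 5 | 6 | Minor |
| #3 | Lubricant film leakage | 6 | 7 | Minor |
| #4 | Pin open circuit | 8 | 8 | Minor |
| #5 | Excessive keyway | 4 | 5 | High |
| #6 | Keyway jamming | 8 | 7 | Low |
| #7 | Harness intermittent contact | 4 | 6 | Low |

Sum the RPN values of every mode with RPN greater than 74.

520

RPN = Severity × Occurrence × Detection:
  #1: 2 × 3 × 4 = 24
  #2: 2 × 6 × 5 = 60
  #3: 2 × 7 × 6 = 84
  #4: 2 × 8 × 8 = 128
  #5: 7 × 5 × 4 = 140
  #6: 3 × 7 × 8 = 168
  #7: 3 × 6 × 4 = 72
RPN > 74: #3 (84), #4 (128), #5 (140), #6 (168).
Sum: 84 + 128 + 140 + 168 = 520.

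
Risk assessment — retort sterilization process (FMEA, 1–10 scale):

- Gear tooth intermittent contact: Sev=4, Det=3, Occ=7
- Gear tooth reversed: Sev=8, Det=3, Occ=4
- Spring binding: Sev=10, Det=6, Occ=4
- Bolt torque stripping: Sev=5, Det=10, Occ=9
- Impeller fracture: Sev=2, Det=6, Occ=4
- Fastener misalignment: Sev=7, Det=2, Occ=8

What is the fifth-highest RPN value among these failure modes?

84

RPN = Severity × Occurrence × Detection:
  Gear tooth intermittent contact: 4 × 7 × 3 = 84
  Gear tooth reversed: 8 × 4 × 3 = 96
  Spring binding: 10 × 4 × 6 = 240
  Bolt torque stripping: 5 × 9 × 10 = 450
  Impeller fracture: 2 × 4 × 6 = 48
  Fastener misalignment: 7 × 8 × 2 = 112
Sorted descending: 450, 240, 112, 96, 84, 48.
The fifth-highest RPN is 84 (Gear tooth intermittent contact).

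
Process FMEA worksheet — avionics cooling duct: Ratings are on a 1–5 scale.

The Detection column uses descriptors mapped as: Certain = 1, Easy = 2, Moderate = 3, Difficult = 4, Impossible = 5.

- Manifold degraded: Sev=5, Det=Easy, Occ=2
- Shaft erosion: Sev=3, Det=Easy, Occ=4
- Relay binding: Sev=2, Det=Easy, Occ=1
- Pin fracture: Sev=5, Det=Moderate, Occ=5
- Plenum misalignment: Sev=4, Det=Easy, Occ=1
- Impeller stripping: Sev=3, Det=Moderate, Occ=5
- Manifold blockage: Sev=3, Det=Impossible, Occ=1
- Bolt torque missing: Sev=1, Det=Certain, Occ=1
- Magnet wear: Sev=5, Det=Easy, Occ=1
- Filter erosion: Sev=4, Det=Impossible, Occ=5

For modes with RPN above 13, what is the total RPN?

279

RPN = Severity × Occurrence × Detection:
  Manifold degraded: 5 × 2 × 2 = 20
  Shaft erosion: 3 × 4 × 2 = 24
  Relay binding: 2 × 1 × 2 = 4
  Pin fracture: 5 × 5 × 3 = 75
  Plenum misalignment: 4 × 1 × 2 = 8
  Impeller stripping: 3 × 5 × 3 = 45
  Manifold blockage: 3 × 1 × 5 = 15
  Bolt torque missing: 1 × 1 × 1 = 1
  Magnet wear: 5 × 1 × 2 = 10
  Filter erosion: 4 × 5 × 5 = 100
RPN > 13: Manifold degraded (20), Shaft erosion (24), Pin fracture (75), Impeller stripping (45), Manifold blockage (15), Filter erosion (100).
Sum: 20 + 24 + 75 + 45 + 15 + 100 = 279.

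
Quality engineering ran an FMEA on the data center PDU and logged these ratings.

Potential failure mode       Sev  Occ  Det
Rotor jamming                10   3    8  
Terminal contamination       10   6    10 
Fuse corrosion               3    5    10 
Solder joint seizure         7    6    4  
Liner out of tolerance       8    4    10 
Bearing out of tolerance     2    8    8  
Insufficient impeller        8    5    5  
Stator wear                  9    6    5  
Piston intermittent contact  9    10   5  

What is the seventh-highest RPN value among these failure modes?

RPN = Severity × Occurrence × Detection:
  Rotor jamming: 10 × 3 × 8 = 240
  Terminal contamination: 10 × 6 × 10 = 600
  Fuse corrosion: 3 × 5 × 10 = 150
  Solder joint seizure: 7 × 6 × 4 = 168
  Liner out of tolerance: 8 × 4 × 10 = 320
  Bearing out of tolerance: 2 × 8 × 8 = 128
  Insufficient impeller: 8 × 5 × 5 = 200
  Stator wear: 9 × 6 × 5 = 270
  Piston intermittent contact: 9 × 10 × 5 = 450
Sorted descending: 600, 450, 320, 270, 240, 200, 168, 150, 128.
The seventh-highest RPN is 168 (Solder joint seizure).

168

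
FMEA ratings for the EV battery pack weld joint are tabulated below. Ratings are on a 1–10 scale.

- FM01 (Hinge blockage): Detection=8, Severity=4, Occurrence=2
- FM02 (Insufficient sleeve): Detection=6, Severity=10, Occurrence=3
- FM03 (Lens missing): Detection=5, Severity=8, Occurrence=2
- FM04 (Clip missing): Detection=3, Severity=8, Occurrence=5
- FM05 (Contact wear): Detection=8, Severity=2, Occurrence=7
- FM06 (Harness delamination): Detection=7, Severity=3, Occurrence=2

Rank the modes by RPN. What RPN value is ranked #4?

80

RPN = Severity × Occurrence × Detection:
  FM01: 4 × 2 × 8 = 64
  FM02: 10 × 3 × 6 = 180
  FM03: 8 × 2 × 5 = 80
  FM04: 8 × 5 × 3 = 120
  FM05: 2 × 7 × 8 = 112
  FM06: 3 × 2 × 7 = 42
Sorted descending: 180, 120, 112, 80, 64, 42.
The fourth-highest RPN is 80 (FM03).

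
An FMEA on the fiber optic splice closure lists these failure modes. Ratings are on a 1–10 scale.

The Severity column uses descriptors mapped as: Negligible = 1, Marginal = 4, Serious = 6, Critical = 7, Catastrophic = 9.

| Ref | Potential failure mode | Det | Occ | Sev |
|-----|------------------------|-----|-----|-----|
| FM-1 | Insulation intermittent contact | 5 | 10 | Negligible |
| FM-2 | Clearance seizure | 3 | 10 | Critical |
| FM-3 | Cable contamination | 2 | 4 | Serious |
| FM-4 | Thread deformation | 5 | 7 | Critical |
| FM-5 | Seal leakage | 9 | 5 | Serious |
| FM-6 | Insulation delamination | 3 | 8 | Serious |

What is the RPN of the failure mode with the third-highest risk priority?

RPN = Severity × Occurrence × Detection:
  FM-1: 1 × 10 × 5 = 50
  FM-2: 7 × 10 × 3 = 210
  FM-3: 6 × 4 × 2 = 48
  FM-4: 7 × 7 × 5 = 245
  FM-5: 6 × 5 × 9 = 270
  FM-6: 6 × 8 × 3 = 144
Sorted descending: 270, 245, 210, 144, 50, 48.
The third-highest RPN is 210 (FM-2).

210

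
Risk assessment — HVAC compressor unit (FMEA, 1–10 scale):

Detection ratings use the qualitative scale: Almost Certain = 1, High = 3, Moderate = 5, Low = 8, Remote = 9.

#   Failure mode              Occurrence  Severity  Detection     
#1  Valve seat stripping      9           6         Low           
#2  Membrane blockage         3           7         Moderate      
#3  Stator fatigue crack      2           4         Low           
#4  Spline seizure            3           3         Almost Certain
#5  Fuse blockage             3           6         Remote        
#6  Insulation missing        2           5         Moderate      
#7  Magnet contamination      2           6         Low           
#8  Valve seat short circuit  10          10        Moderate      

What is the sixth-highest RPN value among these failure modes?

RPN = Severity × Occurrence × Detection:
  #1: 6 × 9 × 8 = 432
  #2: 7 × 3 × 5 = 105
  #3: 4 × 2 × 8 = 64
  #4: 3 × 3 × 1 = 9
  #5: 6 × 3 × 9 = 162
  #6: 5 × 2 × 5 = 50
  #7: 6 × 2 × 8 = 96
  #8: 10 × 10 × 5 = 500
Sorted descending: 500, 432, 162, 105, 96, 64, 50, 9.
The sixth-highest RPN is 64 (#3).

64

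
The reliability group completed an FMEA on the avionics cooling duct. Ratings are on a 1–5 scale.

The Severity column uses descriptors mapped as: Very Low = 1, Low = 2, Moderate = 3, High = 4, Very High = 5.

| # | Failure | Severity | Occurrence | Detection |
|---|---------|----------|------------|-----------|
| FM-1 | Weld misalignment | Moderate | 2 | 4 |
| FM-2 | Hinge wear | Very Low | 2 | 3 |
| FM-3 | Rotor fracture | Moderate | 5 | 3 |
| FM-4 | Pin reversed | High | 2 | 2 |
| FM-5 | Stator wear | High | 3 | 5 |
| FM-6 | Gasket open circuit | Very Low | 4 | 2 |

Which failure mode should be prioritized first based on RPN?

RPN = Severity × Occurrence × Detection:
  FM-1: 3 × 2 × 4 = 24
  FM-2: 1 × 2 × 3 = 6
  FM-3: 3 × 5 × 3 = 45
  FM-4: 4 × 2 × 2 = 16
  FM-5: 4 × 3 × 5 = 60
  FM-6: 1 × 4 × 2 = 8
Highest RPN is 60 → FM-5.

FM-5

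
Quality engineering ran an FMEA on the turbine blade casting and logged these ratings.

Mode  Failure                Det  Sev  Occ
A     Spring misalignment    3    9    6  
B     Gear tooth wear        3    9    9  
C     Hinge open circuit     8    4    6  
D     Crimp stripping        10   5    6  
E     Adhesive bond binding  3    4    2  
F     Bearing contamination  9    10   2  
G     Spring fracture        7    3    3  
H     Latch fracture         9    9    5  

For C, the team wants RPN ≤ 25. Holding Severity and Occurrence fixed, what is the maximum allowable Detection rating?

1

C: S=4, O=6, D=8 → current RPN = 192.
Fixed product = 24. Need 24 × D ≤ 25, so D ≤ 25/24 = 1.04.
Maximum integer Detection rating = 1 (gives RPN 24; D=2 would give 48 > 25).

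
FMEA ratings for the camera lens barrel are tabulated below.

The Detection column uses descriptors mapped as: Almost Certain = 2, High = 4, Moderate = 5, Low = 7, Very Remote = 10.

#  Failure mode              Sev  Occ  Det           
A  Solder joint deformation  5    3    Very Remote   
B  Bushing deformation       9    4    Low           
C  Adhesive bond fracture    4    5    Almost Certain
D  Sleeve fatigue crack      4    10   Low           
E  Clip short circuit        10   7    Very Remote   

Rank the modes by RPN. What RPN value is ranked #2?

280

RPN = Severity × Occurrence × Detection:
  A: 5 × 3 × 10 = 150
  B: 9 × 4 × 7 = 252
  C: 4 × 5 × 2 = 40
  D: 4 × 10 × 7 = 280
  E: 10 × 7 × 10 = 700
Sorted descending: 700, 280, 252, 150, 40.
The second-highest RPN is 280 (D).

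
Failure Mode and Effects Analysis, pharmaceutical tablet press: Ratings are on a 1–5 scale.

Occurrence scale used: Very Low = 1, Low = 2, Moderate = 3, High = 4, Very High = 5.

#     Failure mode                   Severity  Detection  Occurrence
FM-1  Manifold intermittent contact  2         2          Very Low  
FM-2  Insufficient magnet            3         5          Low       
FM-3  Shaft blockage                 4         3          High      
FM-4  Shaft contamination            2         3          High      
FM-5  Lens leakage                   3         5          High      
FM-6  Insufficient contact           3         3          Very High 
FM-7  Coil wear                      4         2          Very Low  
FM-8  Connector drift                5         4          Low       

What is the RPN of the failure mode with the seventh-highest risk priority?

RPN = Severity × Occurrence × Detection:
  FM-1: 2 × 1 × 2 = 4
  FM-2: 3 × 2 × 5 = 30
  FM-3: 4 × 4 × 3 = 48
  FM-4: 2 × 4 × 3 = 24
  FM-5: 3 × 4 × 5 = 60
  FM-6: 3 × 5 × 3 = 45
  FM-7: 4 × 1 × 2 = 8
  FM-8: 5 × 2 × 4 = 40
Sorted descending: 60, 48, 45, 40, 30, 24, 8, 4.
The seventh-highest RPN is 8 (FM-7).

8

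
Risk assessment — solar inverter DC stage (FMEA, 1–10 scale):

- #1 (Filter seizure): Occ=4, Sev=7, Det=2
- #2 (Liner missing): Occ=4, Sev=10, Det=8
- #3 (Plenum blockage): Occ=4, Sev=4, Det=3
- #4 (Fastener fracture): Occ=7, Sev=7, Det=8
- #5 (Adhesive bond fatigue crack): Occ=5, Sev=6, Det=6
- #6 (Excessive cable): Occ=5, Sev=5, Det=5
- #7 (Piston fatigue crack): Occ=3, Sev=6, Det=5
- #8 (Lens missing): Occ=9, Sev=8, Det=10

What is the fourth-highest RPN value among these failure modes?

RPN = Severity × Occurrence × Detection:
  #1: 7 × 4 × 2 = 56
  #2: 10 × 4 × 8 = 320
  #3: 4 × 4 × 3 = 48
  #4: 7 × 7 × 8 = 392
  #5: 6 × 5 × 6 = 180
  #6: 5 × 5 × 5 = 125
  #7: 6 × 3 × 5 = 90
  #8: 8 × 9 × 10 = 720
Sorted descending: 720, 392, 320, 180, 125, 90, 56, 48.
The fourth-highest RPN is 180 (#5).

180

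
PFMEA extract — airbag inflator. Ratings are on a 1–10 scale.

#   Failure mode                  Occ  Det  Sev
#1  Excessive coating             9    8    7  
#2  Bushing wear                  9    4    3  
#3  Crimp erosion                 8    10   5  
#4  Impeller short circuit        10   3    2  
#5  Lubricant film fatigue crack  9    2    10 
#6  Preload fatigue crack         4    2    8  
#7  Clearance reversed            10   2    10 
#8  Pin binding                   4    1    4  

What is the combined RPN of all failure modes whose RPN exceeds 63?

1456

RPN = Severity × Occurrence × Detection:
  #1: 7 × 9 × 8 = 504
  #2: 3 × 9 × 4 = 108
  #3: 5 × 8 × 10 = 400
  #4: 2 × 10 × 3 = 60
  #5: 10 × 9 × 2 = 180
  #6: 8 × 4 × 2 = 64
  #7: 10 × 10 × 2 = 200
  #8: 4 × 4 × 1 = 16
RPN > 63: #1 (504), #2 (108), #3 (400), #5 (180), #6 (64), #7 (200).
Sum: 504 + 108 + 400 + 180 + 64 + 200 = 1456.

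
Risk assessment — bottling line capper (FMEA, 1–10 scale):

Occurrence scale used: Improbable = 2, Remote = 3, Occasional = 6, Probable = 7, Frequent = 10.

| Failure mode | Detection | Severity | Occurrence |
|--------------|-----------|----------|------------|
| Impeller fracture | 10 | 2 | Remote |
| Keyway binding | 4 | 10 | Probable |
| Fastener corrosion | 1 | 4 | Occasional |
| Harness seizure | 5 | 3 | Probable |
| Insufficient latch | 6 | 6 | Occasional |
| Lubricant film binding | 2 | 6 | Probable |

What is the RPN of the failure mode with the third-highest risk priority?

RPN = Severity × Occurrence × Detection:
  Impeller fracture: 2 × 3 × 10 = 60
  Keyway binding: 10 × 7 × 4 = 280
  Fastener corrosion: 4 × 6 × 1 = 24
  Harness seizure: 3 × 7 × 5 = 105
  Insufficient latch: 6 × 6 × 6 = 216
  Lubricant film binding: 6 × 7 × 2 = 84
Sorted descending: 280, 216, 105, 84, 60, 24.
The third-highest RPN is 105 (Harness seizure).

105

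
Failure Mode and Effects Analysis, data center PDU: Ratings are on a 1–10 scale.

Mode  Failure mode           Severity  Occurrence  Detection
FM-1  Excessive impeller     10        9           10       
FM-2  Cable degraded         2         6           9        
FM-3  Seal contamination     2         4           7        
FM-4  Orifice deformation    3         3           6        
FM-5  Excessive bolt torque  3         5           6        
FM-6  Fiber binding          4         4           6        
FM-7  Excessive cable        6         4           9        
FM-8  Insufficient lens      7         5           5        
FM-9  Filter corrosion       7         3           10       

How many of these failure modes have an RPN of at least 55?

RPN = Severity × Occurrence × Detection:
  FM-1: 10 × 9 × 10 = 900
  FM-2: 2 × 6 × 9 = 108
  FM-3: 2 × 4 × 7 = 56
  FM-4: 3 × 3 × 6 = 54
  FM-5: 3 × 5 × 6 = 90
  FM-6: 4 × 4 × 6 = 96
  FM-7: 6 × 4 × 9 = 216
  FM-8: 7 × 5 × 5 = 175
  FM-9: 7 × 3 × 10 = 210
Modes with RPN ≥ 55: FM-1 (900), FM-2 (108), FM-3 (56), FM-5 (90), FM-6 (96), FM-7 (216), FM-8 (175), FM-9 (210) → 8.

8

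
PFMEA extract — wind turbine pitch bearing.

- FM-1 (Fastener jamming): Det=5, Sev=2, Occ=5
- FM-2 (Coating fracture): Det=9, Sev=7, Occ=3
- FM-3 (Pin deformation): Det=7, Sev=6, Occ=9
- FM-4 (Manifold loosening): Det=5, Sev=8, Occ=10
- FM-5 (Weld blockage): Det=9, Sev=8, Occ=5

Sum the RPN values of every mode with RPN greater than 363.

RPN = Severity × Occurrence × Detection:
  FM-1: 2 × 5 × 5 = 50
  FM-2: 7 × 3 × 9 = 189
  FM-3: 6 × 9 × 7 = 378
  FM-4: 8 × 10 × 5 = 400
  FM-5: 8 × 5 × 9 = 360
RPN > 363: FM-3 (378), FM-4 (400).
Sum: 378 + 400 = 778.

778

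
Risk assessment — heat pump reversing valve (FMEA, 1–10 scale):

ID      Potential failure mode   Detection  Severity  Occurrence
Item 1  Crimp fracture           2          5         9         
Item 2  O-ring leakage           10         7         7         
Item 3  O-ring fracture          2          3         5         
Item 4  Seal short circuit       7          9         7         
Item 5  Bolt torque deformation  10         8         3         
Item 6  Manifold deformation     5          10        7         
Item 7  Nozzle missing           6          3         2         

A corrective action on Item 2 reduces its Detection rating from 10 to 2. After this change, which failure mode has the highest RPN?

RPN = Severity × Occurrence × Detection:
  Item 1: 5 × 9 × 2 = 90
  Item 2: 7 × 7 × 10 = 490
  Item 3: 3 × 5 × 2 = 30
  Item 4: 9 × 7 × 7 = 441
  Item 5: 8 × 3 × 10 = 240
  Item 6: 10 × 7 × 5 = 350
  Item 7: 3 × 2 × 6 = 36
After action: Item 2 → 7 × 7 × 2 = 98.
Revised RPNs: Item 4=441, Item 6=350, Item 5=240, Item 2=98, Item 1=90, Item 7=36, Item 3=30.
Highest is now Item 4 (441).

Item 4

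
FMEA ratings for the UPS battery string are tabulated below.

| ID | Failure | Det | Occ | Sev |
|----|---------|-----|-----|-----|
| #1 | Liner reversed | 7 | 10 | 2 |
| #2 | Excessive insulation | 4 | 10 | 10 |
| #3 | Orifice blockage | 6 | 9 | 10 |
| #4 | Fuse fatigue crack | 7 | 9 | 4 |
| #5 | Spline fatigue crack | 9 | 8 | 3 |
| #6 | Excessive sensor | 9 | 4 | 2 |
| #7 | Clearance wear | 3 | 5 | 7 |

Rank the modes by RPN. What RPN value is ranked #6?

RPN = Severity × Occurrence × Detection:
  #1: 2 × 10 × 7 = 140
  #2: 10 × 10 × 4 = 400
  #3: 10 × 9 × 6 = 540
  #4: 4 × 9 × 7 = 252
  #5: 3 × 8 × 9 = 216
  #6: 2 × 4 × 9 = 72
  #7: 7 × 5 × 3 = 105
Sorted descending: 540, 400, 252, 216, 140, 105, 72.
The sixth-highest RPN is 105 (#7).

105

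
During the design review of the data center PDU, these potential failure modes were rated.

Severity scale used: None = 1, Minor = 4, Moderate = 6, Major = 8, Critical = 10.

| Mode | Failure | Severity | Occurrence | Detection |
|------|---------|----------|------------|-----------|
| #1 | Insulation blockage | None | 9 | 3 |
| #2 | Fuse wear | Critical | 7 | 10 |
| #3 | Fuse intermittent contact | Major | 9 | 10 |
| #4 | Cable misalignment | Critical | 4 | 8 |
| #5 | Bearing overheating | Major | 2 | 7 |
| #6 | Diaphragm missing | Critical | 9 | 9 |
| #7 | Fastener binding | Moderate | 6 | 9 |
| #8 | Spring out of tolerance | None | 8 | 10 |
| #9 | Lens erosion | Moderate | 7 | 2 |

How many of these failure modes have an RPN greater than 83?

7

RPN = Severity × Occurrence × Detection:
  #1: 1 × 9 × 3 = 27
  #2: 10 × 7 × 10 = 700
  #3: 8 × 9 × 10 = 720
  #4: 10 × 4 × 8 = 320
  #5: 8 × 2 × 7 = 112
  #6: 10 × 9 × 9 = 810
  #7: 6 × 6 × 9 = 324
  #8: 1 × 8 × 10 = 80
  #9: 6 × 7 × 2 = 84
Modes with RPN > 83: #2 (700), #3 (720), #4 (320), #5 (112), #6 (810), #7 (324), #9 (84) → 7.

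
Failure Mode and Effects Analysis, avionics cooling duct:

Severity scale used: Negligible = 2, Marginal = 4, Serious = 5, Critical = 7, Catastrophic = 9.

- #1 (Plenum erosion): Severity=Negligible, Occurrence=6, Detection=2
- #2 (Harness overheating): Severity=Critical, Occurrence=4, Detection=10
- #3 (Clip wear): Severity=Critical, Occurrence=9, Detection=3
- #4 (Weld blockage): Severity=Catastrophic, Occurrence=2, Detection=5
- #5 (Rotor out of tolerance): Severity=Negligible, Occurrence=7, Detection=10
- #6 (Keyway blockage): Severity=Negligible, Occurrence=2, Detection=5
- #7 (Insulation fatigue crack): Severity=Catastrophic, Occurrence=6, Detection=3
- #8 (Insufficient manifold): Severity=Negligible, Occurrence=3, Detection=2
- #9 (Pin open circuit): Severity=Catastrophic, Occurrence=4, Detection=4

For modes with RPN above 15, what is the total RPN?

1049

RPN = Severity × Occurrence × Detection:
  #1: 2 × 6 × 2 = 24
  #2: 7 × 4 × 10 = 280
  #3: 7 × 9 × 3 = 189
  #4: 9 × 2 × 5 = 90
  #5: 2 × 7 × 10 = 140
  #6: 2 × 2 × 5 = 20
  #7: 9 × 6 × 3 = 162
  #8: 2 × 3 × 2 = 12
  #9: 9 × 4 × 4 = 144
RPN > 15: #1 (24), #2 (280), #3 (189), #4 (90), #5 (140), #6 (20), #7 (162), #9 (144).
Sum: 24 + 280 + 189 + 90 + 140 + 20 + 162 + 144 = 1049.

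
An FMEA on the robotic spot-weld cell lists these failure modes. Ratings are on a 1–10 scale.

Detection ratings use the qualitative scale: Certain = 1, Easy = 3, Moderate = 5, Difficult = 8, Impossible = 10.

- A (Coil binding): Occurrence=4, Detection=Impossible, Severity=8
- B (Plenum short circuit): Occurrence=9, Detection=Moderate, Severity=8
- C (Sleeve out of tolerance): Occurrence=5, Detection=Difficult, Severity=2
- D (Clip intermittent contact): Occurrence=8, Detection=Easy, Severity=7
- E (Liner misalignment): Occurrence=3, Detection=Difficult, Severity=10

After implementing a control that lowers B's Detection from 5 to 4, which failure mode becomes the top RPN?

RPN = Severity × Occurrence × Detection:
  A: 8 × 4 × 10 = 320
  B: 8 × 9 × 5 = 360
  C: 2 × 5 × 8 = 80
  D: 7 × 8 × 3 = 168
  E: 10 × 3 × 8 = 240
After action: B → 8 × 9 × 4 = 288.
Revised RPNs: A=320, B=288, E=240, D=168, C=80.
Highest is now A (320).

A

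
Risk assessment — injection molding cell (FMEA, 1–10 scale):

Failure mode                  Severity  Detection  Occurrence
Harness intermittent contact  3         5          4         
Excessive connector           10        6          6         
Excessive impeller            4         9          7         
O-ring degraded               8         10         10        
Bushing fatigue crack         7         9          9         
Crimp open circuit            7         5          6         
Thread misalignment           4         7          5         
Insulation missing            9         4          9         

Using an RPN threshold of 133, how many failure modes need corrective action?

7

RPN = Severity × Occurrence × Detection:
  Harness intermittent contact: 3 × 4 × 5 = 60
  Excessive connector: 10 × 6 × 6 = 360
  Excessive impeller: 4 × 7 × 9 = 252
  O-ring degraded: 8 × 10 × 10 = 800
  Bushing fatigue crack: 7 × 9 × 9 = 567
  Crimp open circuit: 7 × 6 × 5 = 210
  Thread misalignment: 4 × 5 × 7 = 140
  Insulation missing: 9 × 9 × 4 = 324
Modes with RPN ≥ 133: Excessive connector (360), Excessive impeller (252), O-ring degraded (800), Bushing fatigue crack (567), Crimp open circuit (210), Thread misalignment (140), Insulation missing (324) → 7.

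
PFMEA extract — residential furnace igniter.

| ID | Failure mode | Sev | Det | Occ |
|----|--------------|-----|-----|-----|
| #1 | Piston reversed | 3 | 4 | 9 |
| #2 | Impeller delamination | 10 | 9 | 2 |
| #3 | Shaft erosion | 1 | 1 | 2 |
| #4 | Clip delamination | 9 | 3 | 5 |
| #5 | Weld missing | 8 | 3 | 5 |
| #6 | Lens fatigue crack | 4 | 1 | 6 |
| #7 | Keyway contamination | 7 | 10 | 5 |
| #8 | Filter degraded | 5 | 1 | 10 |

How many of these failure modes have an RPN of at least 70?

RPN = Severity × Occurrence × Detection:
  #1: 3 × 9 × 4 = 108
  #2: 10 × 2 × 9 = 180
  #3: 1 × 2 × 1 = 2
  #4: 9 × 5 × 3 = 135
  #5: 8 × 5 × 3 = 120
  #6: 4 × 6 × 1 = 24
  #7: 7 × 5 × 10 = 350
  #8: 5 × 10 × 1 = 50
Modes with RPN ≥ 70: #1 (108), #2 (180), #4 (135), #5 (120), #7 (350) → 5.

5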